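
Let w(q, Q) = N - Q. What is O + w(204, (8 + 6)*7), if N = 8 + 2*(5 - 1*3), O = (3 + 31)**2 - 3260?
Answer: -2190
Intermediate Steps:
O = -2104 (O = 34**2 - 3260 = 1156 - 3260 = -2104)
N = 12 (N = 8 + 2*(5 - 3) = 8 + 2*2 = 8 + 4 = 12)
w(q, Q) = 12 - Q
O + w(204, (8 + 6)*7) = -2104 + (12 - (8 + 6)*7) = -2104 + (12 - 14*7) = -2104 + (12 - 1*98) = -2104 + (12 - 98) = -2104 - 86 = -2190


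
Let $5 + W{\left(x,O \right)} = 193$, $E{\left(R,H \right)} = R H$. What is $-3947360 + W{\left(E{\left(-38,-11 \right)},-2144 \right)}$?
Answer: $-3947172$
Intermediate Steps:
$E{\left(R,H \right)} = H R$
$W{\left(x,O \right)} = 188$ ($W{\left(x,O \right)} = -5 + 193 = 188$)
$-3947360 + W{\left(E{\left(-38,-11 \right)},-2144 \right)} = -3947360 + 188 = -3947172$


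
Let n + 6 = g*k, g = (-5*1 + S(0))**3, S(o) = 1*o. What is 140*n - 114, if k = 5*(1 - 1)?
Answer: -954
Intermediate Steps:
S(o) = o
k = 0 (k = 5*0 = 0)
g = -125 (g = (-5*1 + 0)**3 = (-5 + 0)**3 = (-5)**3 = -125)
n = -6 (n = -6 - 125*0 = -6 + 0 = -6)
140*n - 114 = 140*(-6) - 114 = -840 - 114 = -954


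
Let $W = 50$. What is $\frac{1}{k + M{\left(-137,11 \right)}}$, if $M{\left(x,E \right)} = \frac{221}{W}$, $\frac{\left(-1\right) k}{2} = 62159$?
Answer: $- \frac{50}{6215679} \approx -8.0442 \cdot 10^{-6}$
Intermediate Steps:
$k = -124318$ ($k = \left(-2\right) 62159 = -124318$)
$M{\left(x,E \right)} = \frac{221}{50}$
$\frac{1}{k + M{\left(-137,11 \right)}} = \frac{1}{-124318 + \frac{221}{50}} = \frac{1}{- \frac{6215679}{50}} = - \frac{50}{6215679}$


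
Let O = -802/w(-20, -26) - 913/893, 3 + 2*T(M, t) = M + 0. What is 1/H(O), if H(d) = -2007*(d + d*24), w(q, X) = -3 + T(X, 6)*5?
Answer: -134843/64951989075 ≈ -2.0760e-6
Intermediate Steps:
T(M, t) = -3/2 + M/2 (T(M, t) = -3/2 + (M + 0)/2 = -3/2 + M/2)
w(q, X) = -21/2 + 5*X/2 (w(q, X) = -3 + (-3/2 + X/2)*5 = -3 + (-15/2 + 5*X/2) = -21/2 + 5*X/2)
O = 1294509/134843 (O = -802/(-21/2 + (5/2)*(-26)) - 913/893 = -802/(-21/2 - 65) - 913*1/893 = -802/(-151/2) - 913/893 = -802*(-2/151) - 913/893 = 1604/151 - 913/893 = 1294509/134843 ≈ 9.6001)
H(d) = -50175*d (H(d) = -2007*(d + 24*d) = -50175*d)
1/H(O) = 1/(-50175*1294509/134843) = 1/(-64951989075/134843) = -134843/64951989075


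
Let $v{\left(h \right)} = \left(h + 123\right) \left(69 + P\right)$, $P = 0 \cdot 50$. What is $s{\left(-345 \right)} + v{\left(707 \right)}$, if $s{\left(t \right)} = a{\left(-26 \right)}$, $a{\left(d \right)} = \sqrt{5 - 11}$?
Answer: $57270 + i \sqrt{6} \approx 57270.0 + 2.4495 i$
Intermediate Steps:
$P = 0$
$a{\left(d \right)} = i \sqrt{6}$ ($a{\left(d \right)} = \sqrt{-6} = i \sqrt{6}$)
$s{\left(t \right)} = i \sqrt{6}$
$v{\left(h \right)} = 8487 + 69 h$ ($v{\left(h \right)} = \left(h + 123\right) \left(69 + 0\right) = \left(123 + h\right) 69 = 8487 + 69 h$)
$s{\left(-345 \right)} + v{\left(707 \right)} = i \sqrt{6} + \left(8487 + 69 \cdot 707\right) = i \sqrt{6} + \left(8487 + 48783\right) = i \sqrt{6} + 57270 = 57270 + i \sqrt{6}$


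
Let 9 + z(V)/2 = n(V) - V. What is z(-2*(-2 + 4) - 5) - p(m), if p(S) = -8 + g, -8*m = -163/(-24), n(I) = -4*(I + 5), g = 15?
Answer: 25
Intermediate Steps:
n(I) = -20 - 4*I (n(I) = -4*(5 + I) = -20 - 4*I)
m = -163/192 (m = -(-163)/(8*(-24)) = -(-163)*(-1)/(8*24) = -1/8*163/24 = -163/192 ≈ -0.84896)
p(S) = 7 (p(S) = -8 + 15 = 7)
z(V) = -58 - 10*V (z(V) = -18 + 2*((-20 - 4*V) - V) = -18 + 2*(-20 - 5*V) = -18 + (-40 - 10*V) = -58 - 10*V)
z(-2*(-2 + 4) - 5) - p(m) = (-58 - 10*(-2*(-2 + 4) - 5)) - 1*7 = (-58 - 10*(-2*2 - 5)) - 7 = (-58 - 10*(-4 - 5)) - 7 = (-58 - 10*(-9)) - 7 = (-58 + 90) - 7 = 32 - 7 = 25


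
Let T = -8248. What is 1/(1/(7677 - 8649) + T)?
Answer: -972/8017057 ≈ -0.00012124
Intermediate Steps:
1/(1/(7677 - 8649) + T) = 1/(1/(7677 - 8649) - 8248) = 1/(1/(-972) - 8248) = 1/(-1/972 - 8248) = 1/(-8017057/972) = -972/8017057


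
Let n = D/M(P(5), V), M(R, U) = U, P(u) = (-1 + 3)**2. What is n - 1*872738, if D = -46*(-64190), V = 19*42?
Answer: -49535156/57 ≈ -8.6904e+5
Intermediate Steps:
P(u) = 4 (P(u) = 2**2 = 4)
V = 798
D = 2952740
n = 210910/57 (n = 2952740/798 = 2952740*(1/798) = 210910/57 ≈ 3700.2)
n - 1*872738 = 210910/57 - 1*872738 = 210910/57 - 872738 = -49535156/57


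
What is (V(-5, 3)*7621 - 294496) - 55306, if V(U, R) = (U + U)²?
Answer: 412298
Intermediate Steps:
V(U, R) = 4*U² (V(U, R) = (2*U)² = 4*U²)
(V(-5, 3)*7621 - 294496) - 55306 = ((4*(-5)²)*7621 - 294496) - 55306 = ((4*25)*7621 - 294496) - 55306 = (100*7621 - 294496) - 55306 = (762100 - 294496) - 55306 = 467604 - 55306 = 412298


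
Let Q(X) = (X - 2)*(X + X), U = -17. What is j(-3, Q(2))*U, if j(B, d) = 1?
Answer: -17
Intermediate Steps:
Q(X) = 2*X*(-2 + X) (Q(X) = (-2 + X)*(2*X) = 2*X*(-2 + X))
j(-3, Q(2))*U = 1*(-17) = -17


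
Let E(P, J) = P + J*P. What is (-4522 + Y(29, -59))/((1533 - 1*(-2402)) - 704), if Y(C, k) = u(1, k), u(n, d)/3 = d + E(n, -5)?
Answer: -4711/3231 ≈ -1.4581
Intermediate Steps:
u(n, d) = -12*n + 3*d (u(n, d) = 3*(d + n*(1 - 5)) = 3*(d + n*(-4)) = 3*(d - 4*n) = -12*n + 3*d)
Y(C, k) = -12 + 3*k (Y(C, k) = -12*1 + 3*k = -12 + 3*k)
(-4522 + Y(29, -59))/((1533 - 1*(-2402)) - 704) = (-4522 + (-12 + 3*(-59)))/((1533 - 1*(-2402)) - 704) = (-4522 + (-12 - 177))/((1533 + 2402) - 704) = (-4522 - 189)/(3935 - 704) = -4711/3231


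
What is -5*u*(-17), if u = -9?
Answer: -765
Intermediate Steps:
-5*u*(-17) = -5*(-9)*(-17) = 45*(-17) = -765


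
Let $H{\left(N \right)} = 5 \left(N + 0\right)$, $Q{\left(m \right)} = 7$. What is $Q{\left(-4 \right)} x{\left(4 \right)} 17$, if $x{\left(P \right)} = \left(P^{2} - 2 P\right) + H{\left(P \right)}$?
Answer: $3332$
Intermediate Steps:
$H{\left(N \right)} = 5 N$
$x{\left(P \right)} = P^{2} + 3 P$ ($x{\left(P \right)} = \left(P^{2} - 2 P\right) + 5 P = P^{2} + 3 P$)
$Q{\left(-4 \right)} x{\left(4 \right)} 17 = 7 \cdot 4 \left(3 + 4\right) 17 = 7 \cdot 4 \cdot 7 \cdot 17 = 7 \cdot 28 \cdot 17 = 196 \cdot 17 = 3332$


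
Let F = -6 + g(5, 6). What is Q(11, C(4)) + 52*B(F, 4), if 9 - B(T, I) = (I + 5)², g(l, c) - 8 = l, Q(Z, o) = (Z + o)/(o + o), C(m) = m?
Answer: -29937/8 ≈ -3742.1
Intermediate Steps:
Q(Z, o) = (Z + o)/(2*o) (Q(Z, o) = (Z + o)/((2*o)) = (Z + o)*(1/(2*o)) = (Z + o)/(2*o))
g(l, c) = 8 + l
F = 7 (F = -6 + (8 + 5) = -6 + 13 = 7)
B(T, I) = 9 - (5 + I)² (B(T, I) = 9 - (I + 5)² = 9 - (5 + I)²)
Q(11, C(4)) + 52*B(F, 4) = (½)*(11 + 4)/4 + 52*(9 - (5 + 4)²) = (½)*(¼)*15 + 52*(9 - 1*9²) = 15/8 + 52*(9 - 1*81) = 15/8 + 52*(9 - 81) = 15/8 + 52*(-72) = 15/8 - 3744 = -29937/8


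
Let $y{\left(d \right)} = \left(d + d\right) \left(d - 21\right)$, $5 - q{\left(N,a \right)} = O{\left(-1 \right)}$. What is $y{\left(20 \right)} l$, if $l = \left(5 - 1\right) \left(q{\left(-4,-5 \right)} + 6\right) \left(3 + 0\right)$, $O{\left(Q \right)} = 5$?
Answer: $-2880$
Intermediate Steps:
$q{\left(N,a \right)} = 0$ ($q{\left(N,a \right)} = 5 - 5 = 0$)
$y{\left(d \right)} = 2 d \left(-21 + d\right)$
$l = 72$ ($l = \left(5 - 1\right) \left(0 + 6\right) \left(3 + 0\right) = 4 \cdot 6 \cdot 3 = 4 \cdot 18 = 72$)
$y{\left(20 \right)} l = 2 \cdot 20 \left(-21 + 20\right) 72 = 2 \cdot 20 \left(-1\right) 72 = \left(-40\right) 72 = -2880$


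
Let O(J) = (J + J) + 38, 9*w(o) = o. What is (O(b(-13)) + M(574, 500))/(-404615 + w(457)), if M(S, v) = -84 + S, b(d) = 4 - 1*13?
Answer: -2295/1820539 ≈ -0.0012606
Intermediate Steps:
b(d) = -9 (b(d) = 4 - 13 = -9)
w(o) = o/9
O(J) = 38 + 2*J (O(J) = 2*J + 38 = 38 + 2*J)
(O(b(-13)) + M(574, 500))/(-404615 + w(457)) = ((38 + 2*(-9)) + (-84 + 574))/(-404615 + (⅑)*457) = ((38 - 18) + 490)/(-404615 + 457/9) = (20 + 490)/(-3641078/9) = 510*(-9/3641078) = -2295/1820539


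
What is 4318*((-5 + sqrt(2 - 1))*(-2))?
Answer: 34544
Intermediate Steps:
4318*((-5 + sqrt(2 - 1))*(-2)) = 4318*((-5 + sqrt(1))*(-2)) = 4318*((-5 + 1)*(-2)) = 4318*(-4*(-2)) = 4318*8 = 34544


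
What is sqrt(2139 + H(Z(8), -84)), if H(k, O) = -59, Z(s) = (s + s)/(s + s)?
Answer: 4*sqrt(130) ≈ 45.607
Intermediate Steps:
Z(s) = 1 (Z(s) = (2*s)/((2*s)) = (2*s)*(1/(2*s)) = 1)
sqrt(2139 + H(Z(8), -84)) = sqrt(2139 - 59) = sqrt(2080) = 4*sqrt(130)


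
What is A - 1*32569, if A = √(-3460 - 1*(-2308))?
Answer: -32569 + 24*I*√2 ≈ -32569.0 + 33.941*I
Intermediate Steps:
A = 24*I*√2 (A = √(-3460 + 2308) = √(-1152) = 24*I*√2 ≈ 33.941*I)
A - 1*32569 = 24*I*√2 - 1*32569 = 24*I*√2 - 32569 = -32569 + 24*I*√2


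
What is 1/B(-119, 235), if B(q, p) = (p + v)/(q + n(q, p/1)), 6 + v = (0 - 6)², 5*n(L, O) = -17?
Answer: -612/1325 ≈ -0.46189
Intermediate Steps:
n(L, O) = -17/5 (n(L, O) = (⅕)*(-17) = -17/5)
v = 30 (v = -6 + (0 - 6)² = -6 + (-6)² = -6 + 36 = 30)
B(q, p) = (30 + p)/(-17/5 + q) (B(q, p) = (p + 30)/(q - 17/5) = (30 + p)/(-17/5 + q))
1/B(-119, 235) = 1/(5*(30 + 235)/(-17 + 5*(-119))) = 1/(5*265/(-17 - 595)) = 1/(5*265/(-612)) = 1/(5*(-1/612)*265) = 1/(-1325/612) = -612/1325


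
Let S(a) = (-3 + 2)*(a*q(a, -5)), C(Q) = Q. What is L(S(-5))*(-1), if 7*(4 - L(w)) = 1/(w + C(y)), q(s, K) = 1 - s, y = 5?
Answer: -979/245 ≈ -3.9959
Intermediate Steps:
S(a) = -a*(1 - a) (S(a) = (-3 + 2)*(a*(1 - a)) = -a*(1 - a))
L(w) = 4 - 1/(7*(5 + w)) (L(w) = 4 - 1/(7*(w + 5)) = 4 - 1/(7*(5 + w)))
L(S(-5))*(-1) = ((139 + 28*(-5*(-1 - 5)))/(7*(5 - 5*(-1 - 5))))*(-1) = ((139 + 28*(-5*(-6)))/(7*(5 - 5*(-6))))*(-1) = ((139 + 28*30)/(7*(5 + 30)))*(-1) = ((1/7)*(139 + 840)/35)*(-1) = ((1/7)*(1/35)*979)*(-1) = (979/245)*(-1) = -979/245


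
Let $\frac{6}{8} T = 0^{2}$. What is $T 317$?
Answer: $0$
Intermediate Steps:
$T = 0$ ($T = \frac{4 \cdot 0^{2}}{3} = \frac{4}{3} \cdot 0 = 0$)
$T 317 = 0 \cdot 317 = 0$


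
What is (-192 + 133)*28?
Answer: -1652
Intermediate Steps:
(-192 + 133)*28 = -59*28 = -1652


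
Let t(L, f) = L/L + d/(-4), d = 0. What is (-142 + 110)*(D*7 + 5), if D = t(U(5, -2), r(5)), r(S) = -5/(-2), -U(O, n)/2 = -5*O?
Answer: -384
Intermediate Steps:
U(O, n) = 10*O (U(O, n) = -(-10)*O = 10*O)
r(S) = 5/2 (r(S) = -5*(-½) = 5/2)
t(L, f) = 1 (t(L, f) = L/L + 0/(-4) = 1 + 0*(-¼) = 1 + 0 = 1)
D = 1
(-142 + 110)*(D*7 + 5) = (-142 + 110)*(1*7 + 5) = -32*(7 + 5) = -32*12 = -384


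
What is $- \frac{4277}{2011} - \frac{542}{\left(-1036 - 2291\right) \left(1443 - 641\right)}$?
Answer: $- \frac{5705516198}{2682929397} \approx -2.1266$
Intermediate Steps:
$- \frac{4277}{2011} - \frac{542}{\left(-1036 - 2291\right) \left(1443 - 641\right)} = \left(-4277\right) \frac{1}{2011} - \frac{542}{\left(-3327\right) 802} = - \frac{4277}{2011} - \frac{542}{-2668254} = - \frac{4277}{2011} - - \frac{271}{1334127} = - \frac{4277}{2011} + \frac{271}{1334127} = - \frac{5705516198}{2682929397}$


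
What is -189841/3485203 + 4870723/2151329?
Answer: 16567047963080/7497818284787 ≈ 2.2096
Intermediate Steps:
-189841/3485203 + 4870723/2151329 = 16567047963080/7497818284787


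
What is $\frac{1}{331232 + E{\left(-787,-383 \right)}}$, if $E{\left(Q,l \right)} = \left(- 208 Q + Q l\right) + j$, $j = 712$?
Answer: $\frac{1}{797061} \approx 1.2546 \cdot 10^{-6}$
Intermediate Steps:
$E{\left(Q,l \right)} = 712 - 208 Q + Q l$ ($E{\left(Q,l \right)} = \left(- 208 Q + Q l\right) + 712 = 712 - 208 Q + Q l$)
$\frac{1}{331232 + E{\left(-787,-383 \right)}} = \frac{1}{331232 - -465829} = \frac{1}{331232 + \left(712 + 163696 + 301421\right)} = \frac{1}{331232 + 465829} = \frac{1}{797061}$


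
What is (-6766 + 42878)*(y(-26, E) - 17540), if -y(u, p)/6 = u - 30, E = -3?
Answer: -621270848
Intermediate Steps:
y(u, p) = 180 - 6*u (y(u, p) = -6*(u - 30) = -6*(-30 + u) = 180 - 6*u)
(-6766 + 42878)*(y(-26, E) - 17540) = (-6766 + 42878)*((180 - 6*(-26)) - 17540) = 36112*((180 + 156) - 17540) = 36112*(336 - 17540) = 36112*(-17204) = -621270848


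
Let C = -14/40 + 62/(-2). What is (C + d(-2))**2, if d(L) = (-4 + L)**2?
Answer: 8649/400 ≈ 21.622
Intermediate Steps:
C = -627/20 (C = -14*1/40 + 62*(-1/2) = -7/20 - 31 = -627/20 ≈ -31.350)
(C + d(-2))**2 = (-627/20 + (-4 - 2)**2)**2 = (-627/20 + (-6)**2)**2 = (-627/20 + 36)**2 = (93/20)**2 = 8649/400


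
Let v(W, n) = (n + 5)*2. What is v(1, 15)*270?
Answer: 10800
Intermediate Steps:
v(W, n) = 10 + 2*n (v(W, n) = (5 + n)*2 = 10 + 2*n)
v(1, 15)*270 = (10 + 2*15)*270 = (10 + 30)*270 = 40*270 = 10800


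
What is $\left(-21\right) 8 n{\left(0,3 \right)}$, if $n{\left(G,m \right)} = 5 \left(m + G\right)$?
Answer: $-2520$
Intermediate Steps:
$n{\left(G,m \right)} = 5 G + 5 m$ ($n{\left(G,m \right)} = 5 \left(G + m\right) = 5 G + 5 m$)
$\left(-21\right) 8 n{\left(0,3 \right)} = \left(-21\right) 8 \left(5 \cdot 0 + 5 \cdot 3\right) = - 168 \left(0 + 15\right) = \left(-168\right) 15 = -2520$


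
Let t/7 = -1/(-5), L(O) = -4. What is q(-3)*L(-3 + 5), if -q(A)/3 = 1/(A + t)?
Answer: -15/2 ≈ -7.5000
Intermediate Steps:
t = 7/5 (t = 7*(-1/(-5)) = 7*(-1*(-1/5)) = 7*(1/5) = 7/5 ≈ 1.4000)
q(A) = -3/(7/5 + A) (q(A) = -3/(A + 7/5) = -3/(7/5 + A))
q(-3)*L(-3 + 5) = -15/(7 + 5*(-3))*(-4) = -15/(7 - 15)*(-4) = -15/(-8)*(-4) = -15*(-1/8)*(-4) = (15/8)*(-4) = -15/2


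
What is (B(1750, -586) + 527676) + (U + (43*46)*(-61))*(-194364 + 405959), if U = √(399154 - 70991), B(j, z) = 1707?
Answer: -25530100127 + 211595*√328163 ≈ -2.5409e+10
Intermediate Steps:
U = √328163 ≈ 572.86
(B(1750, -586) + 527676) + (U + (43*46)*(-61))*(-194364 + 405959) = (1707 + 527676) + (√328163 + (43*46)*(-61))*(-194364 + 405959) = 529383 + (√328163 + 1978*(-61))*211595 = 529383 + (√328163 - 120658)*211595 = 529383 + (-120658 + √328163)*211595 = 529383 + (-25530629510 + 211595*√328163) = -25530100127 + 211595*√328163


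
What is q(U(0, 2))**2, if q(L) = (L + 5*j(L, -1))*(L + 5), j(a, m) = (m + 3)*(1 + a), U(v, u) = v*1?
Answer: 2500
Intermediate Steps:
U(v, u) = v
j(a, m) = (1 + a)*(3 + m) (j(a, m) = (3 + m)*(1 + a) = (1 + a)*(3 + m))
q(L) = (5 + L)*(10 + 11*L) (q(L) = (L + 5*(3 - 1 + 3*L + L*(-1)))*(L + 5) = (L + 5*(3 - 1 + 3*L - L))*(5 + L) = (L + 5*(2 + 2*L))*(5 + L) = (L + (10 + 10*L))*(5 + L) = (10 + 11*L)*(5 + L) = (5 + L)*(10 + 11*L))
q(U(0, 2))**2 = (50 + 11*0**2 + 65*0)**2 = (50 + 11*0 + 0)**2 = (50 + 0 + 0)**2 = 50**2 = 2500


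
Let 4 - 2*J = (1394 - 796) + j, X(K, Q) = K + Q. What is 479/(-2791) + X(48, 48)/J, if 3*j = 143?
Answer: -2529691/5372675 ≈ -0.47084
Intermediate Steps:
j = 143/3 (j = (⅓)*143 = 143/3 ≈ 47.667)
J = -1925/6 (J = 2 - ((1394 - 796) + 143/3)/2 = 2 - (598 + 143/3)/2 = 2 - ½*1937/3 = 2 - 1937/6 = -1925/6 ≈ -320.83)
479/(-2791) + X(48, 48)/J = 479/(-2791) + (48 + 48)/(-1925/6) = 479*(-1/2791) + 96*(-6/1925) = -479/2791 - 576/1925 = -2529691/5372675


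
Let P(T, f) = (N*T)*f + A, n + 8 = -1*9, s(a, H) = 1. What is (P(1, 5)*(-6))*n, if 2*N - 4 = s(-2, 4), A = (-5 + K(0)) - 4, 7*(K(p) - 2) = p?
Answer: 561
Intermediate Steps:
K(p) = 2 + p/7
A = -7 (A = (-5 + (2 + (1/7)*0)) - 4 = (-5 + (2 + 0)) - 4 = (-5 + 2) - 4 = -3 - 4 = -7)
n = -17 (n = -8 - 1*9 = -8 - 9 = -17)
N = 5/2 (N = 2 + (1/2)*1 = 2 + 1/2 = 5/2 ≈ 2.5000)
P(T, f) = -7 + 5*T*f/2 (P(T, f) = (5*T/2)*f - 7 = 5*T*f/2 - 7 = -7 + 5*T*f/2)
(P(1, 5)*(-6))*n = ((-7 + (5/2)*1*5)*(-6))*(-17) = ((-7 + 25/2)*(-6))*(-17) = ((11/2)*(-6))*(-17) = -33*(-17) = 561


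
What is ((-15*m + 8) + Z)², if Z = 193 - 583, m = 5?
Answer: 208849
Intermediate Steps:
Z = -390
((-15*m + 8) + Z)² = ((-15*5 + 8) - 390)² = ((-75 + 8) - 390)² = (-67 - 390)² = (-457)² = 208849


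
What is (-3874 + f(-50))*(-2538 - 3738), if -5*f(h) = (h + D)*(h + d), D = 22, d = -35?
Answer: 27300600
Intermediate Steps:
f(h) = -(-35 + h)*(22 + h)/5 (f(h) = -(h + 22)*(h - 35)/5 = -(22 + h)*(-35 + h)/5 = -(-35 + h)*(22 + h)/5)
(-3874 + f(-50))*(-2538 - 3738) = (-3874 + (154 - ⅕*(-50)² + (13/5)*(-50)))*(-2538 - 3738) = (-3874 + (154 - ⅕*2500 - 130))*(-6276) = (-3874 + (154 - 500 - 130))*(-6276) = (-3874 - 476)*(-6276) = -4350*(-6276) = 27300600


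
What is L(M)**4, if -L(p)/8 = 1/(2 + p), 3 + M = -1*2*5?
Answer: 4096/14641 ≈ 0.27976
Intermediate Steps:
M = -13 (M = -3 - 1*2*5 = -3 - 2*5 = -3 - 10 = -13)
L(p) = -8/(2 + p)
L(M)**4 = (-8/(2 - 13))**4 = (-8/(-11))**4 = (-8*(-1/11))**4 = (8/11)**4 = 4096/14641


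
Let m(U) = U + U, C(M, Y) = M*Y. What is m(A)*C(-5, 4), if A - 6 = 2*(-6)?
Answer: 240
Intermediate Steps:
A = -6 (A = 6 + 2*(-6) = 6 - 12 = -6)
m(U) = 2*U
m(A)*C(-5, 4) = (2*(-6))*(-5*4) = -12*(-20) = 240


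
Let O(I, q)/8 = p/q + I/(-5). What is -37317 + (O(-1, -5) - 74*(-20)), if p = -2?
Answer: -179161/5 ≈ -35832.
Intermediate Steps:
O(I, q) = -16/q - 8*I/5 (O(I, q) = 8*(-2/q + I/(-5)) = 8*(-2/q + I*(-1/5)) = 8*(-2/q - I/5) = -16/q - 8*I/5)
-37317 + (O(-1, -5) - 74*(-20)) = -37317 + ((-16/(-5) - 8/5*(-1)) - 74*(-20)) = -37317 + ((-16*(-1/5) + 8/5) + 1480) = -37317 + ((16/5 + 8/5) + 1480) = -37317 + (24/5 + 1480) = -37317 + 7424/5 = -179161/5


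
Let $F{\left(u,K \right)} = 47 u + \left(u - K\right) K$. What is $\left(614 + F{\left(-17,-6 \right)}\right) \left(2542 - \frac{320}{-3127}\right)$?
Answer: $- \frac{945949326}{3127} \approx -3.0251 \cdot 10^{5}$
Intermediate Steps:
$F{\left(u,K \right)} = 47 u + K \left(u - K\right)$
$\left(614 + F{\left(-17,-6 \right)}\right) \left(2542 - \frac{320}{-3127}\right) = \left(614 - 733\right) \left(2542 - \frac{320}{-3127}\right) = \left(614 - 733\right) \left(2542 - - \frac{320}{3127}\right) = \left(614 - 733\right) \left(2542 + \frac{320}{3127}\right) = \left(614 - 733\right) \frac{7949154}{3127} = \left(-119\right) \frac{7949154}{3127} = - \frac{945949326}{3127}$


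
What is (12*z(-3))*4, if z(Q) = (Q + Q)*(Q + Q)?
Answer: 1728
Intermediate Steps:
z(Q) = 4*Q² (z(Q) = (2*Q)*(2*Q) = 4*Q²)
(12*z(-3))*4 = (12*(4*(-3)²))*4 = (12*(4*9))*4 = (12*36)*4 = 432*4 = 1728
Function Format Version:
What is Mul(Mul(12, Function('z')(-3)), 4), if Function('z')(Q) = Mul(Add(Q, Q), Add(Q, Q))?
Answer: 1728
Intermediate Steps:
Function('z')(Q) = Mul(4, Pow(Q, 2)) (Function('z')(Q) = Mul(Mul(2, Q), Mul(2, Q)) = Mul(4, Pow(Q, 2)))
Mul(Mul(12, Function('z')(-3)), 4) = Mul(Mul(12, Mul(4, Pow(-3, 2))), 4) = Mul(Mul(12, Mul(4, 9)), 4) = Mul(Mul(12, 36), 4) = Mul(432, 4) = 1728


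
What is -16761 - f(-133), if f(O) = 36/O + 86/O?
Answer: -2229091/133 ≈ -16760.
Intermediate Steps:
f(O) = 122/O
-16761 - f(-133) = -16761 - 122/(-133) = -16761 - 122*(-1)/133 = -16761 - 1*(-122/133) = -16761 + 122/133 = -2229091/133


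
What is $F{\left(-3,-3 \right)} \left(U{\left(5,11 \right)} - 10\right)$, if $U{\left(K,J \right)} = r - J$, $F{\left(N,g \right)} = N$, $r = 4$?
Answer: $51$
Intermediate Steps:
$U{\left(K,J \right)} = 4 - J$
$F{\left(-3,-3 \right)} \left(U{\left(5,11 \right)} - 10\right) = - 3 \left(\left(4 - 11\right) - 10\right) = - 3 \left(-7 - 10\right) = \left(-3\right) \left(-17\right) = 51$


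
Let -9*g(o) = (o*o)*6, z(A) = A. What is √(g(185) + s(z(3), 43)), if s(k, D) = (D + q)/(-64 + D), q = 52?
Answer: I*√10064145/21 ≈ 151.07*I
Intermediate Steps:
g(o) = -2*o²/3 (g(o) = -o*o*6/9 = -o²*6/9 = -2*o²/3)
s(k, D) = (52 + D)/(-64 + D) (s(k, D) = (D + 52)/(-64 + D) = (52 + D)/(-64 + D))
√(g(185) + s(z(3), 43)) = √(-⅔*185² + (52 + 43)/(-64 + 43)) = √(-⅔*34225 + 95/(-21)) = √(-68450/3 - 1/21*95) = √(-68450/3 - 95/21) = √(-479245/21) = I*√10064145/21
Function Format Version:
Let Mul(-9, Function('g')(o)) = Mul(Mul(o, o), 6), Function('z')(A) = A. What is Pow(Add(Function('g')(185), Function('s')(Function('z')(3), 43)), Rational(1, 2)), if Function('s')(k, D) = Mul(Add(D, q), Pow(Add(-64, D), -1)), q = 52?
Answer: Mul(Rational(1, 21), I, Pow(10064145, Rational(1, 2))) ≈ Mul(151.07, I)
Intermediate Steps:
Function('g')(o) = Mul(Rational(-2, 3), Pow(o, 2)) (Function('g')(o) = Mul(Rational(-1, 9), Mul(Mul(o, o), 6)) = Mul(Rational(-1, 9), Mul(Pow(o, 2), 6)) = Mul(Rational(-1, 9), Mul(6, Pow(o, 2))) = Mul(Rational(-2, 3), Pow(o, 2)))
Function('s')(k, D) = Mul(Pow(Add(-64, D), -1), Add(52, D)) (Function('s')(k, D) = Mul(Add(D, 52), Pow(Add(-64, D), -1)) = Mul(Add(52, D), Pow(Add(-64, D), -1)) = Mul(Pow(Add(-64, D), -1), Add(52, D)))
Pow(Add(Function('g')(185), Function('s')(Function('z')(3), 43)), Rational(1, 2)) = Pow(Add(Mul(Rational(-2, 3), Pow(185, 2)), Mul(Pow(Add(-64, 43), -1), Add(52, 43))), Rational(1, 2)) = Pow(Add(Mul(Rational(-2, 3), 34225), Mul(Pow(-21, -1), 95)), Rational(1, 2)) = Pow(Add(Rational(-68450, 3), Mul(Rational(-1, 21), 95)), Rational(1, 2)) = Pow(Add(Rational(-68450, 3), Rational(-95, 21)), Rational(1, 2)) = Pow(Rational(-479245, 21), Rational(1, 2)) = Mul(Rational(1, 21), I, Pow(10064145, Rational(1, 2)))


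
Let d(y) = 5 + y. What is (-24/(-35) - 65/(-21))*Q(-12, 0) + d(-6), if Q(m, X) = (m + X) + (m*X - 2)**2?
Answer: -3281/105 ≈ -31.248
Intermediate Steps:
Q(m, X) = X + m + (-2 + X*m)**2 (Q(m, X) = (X + m) + (X*m - 2)**2 = (X + m) + (-2 + X*m)**2 = X + m + (-2 + X*m)**2)
(-24/(-35) - 65/(-21))*Q(-12, 0) + d(-6) = (-24/(-35) - 65/(-21))*(0 - 12 + (-2 + 0*(-12))**2) + (5 - 6) = (-24*(-1/35) - 65*(-1/21))*(0 - 12 + (-2 + 0)**2) - 1 = (24/35 + 65/21)*(0 - 12 + (-2)**2) - 1 = 397*(0 - 12 + 4)/105 - 1 = (397/105)*(-8) - 1 = -3176/105 - 1 = -3281/105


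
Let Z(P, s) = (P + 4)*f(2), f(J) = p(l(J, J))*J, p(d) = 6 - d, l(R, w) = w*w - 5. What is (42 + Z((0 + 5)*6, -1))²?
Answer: 268324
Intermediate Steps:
l(R, w) = -5 + w² (l(R, w) = w² - 5 = -5 + w²)
f(J) = J*(11 - J²) (f(J) = (6 - (-5 + J²))*J = (6 + (5 - J²))*J = (11 - J²)*J = J*(11 - J²))
Z(P, s) = 56 + 14*P (Z(P, s) = (P + 4)*(2*(11 - 1*2²)) = (4 + P)*(2*(11 - 1*4)) = (4 + P)*(2*(11 - 4)) = (4 + P)*(2*7) = (4 + P)*14 = 56 + 14*P)
(42 + Z((0 + 5)*6, -1))² = (42 + (56 + 14*((0 + 5)*6)))² = (42 + (56 + 14*(5*6)))² = (42 + (56 + 14*30))² = (42 + (56 + 420))² = (42 + 476)² = 518² = 268324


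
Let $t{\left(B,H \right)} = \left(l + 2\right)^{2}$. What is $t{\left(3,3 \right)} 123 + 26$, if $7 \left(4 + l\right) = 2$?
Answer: $\frac{18986}{49} \approx 387.47$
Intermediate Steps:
$l = - \frac{26}{7}$ ($l = -4 + \frac{1}{7} \cdot 2 = -4 + \frac{2}{7} = - \frac{26}{7} \approx -3.7143$)
$t{\left(B,H \right)} = \frac{144}{49}$ ($t{\left(B,H \right)} = \left(- \frac{26}{7} + 2\right)^{2} = \left(- \frac{12}{7}\right)^{2} = \frac{144}{49}$)
$t{\left(3,3 \right)} 123 + 26 = \frac{144}{49} \cdot 123 + 26 = \frac{17712}{49} + 26 = \frac{18986}{49}$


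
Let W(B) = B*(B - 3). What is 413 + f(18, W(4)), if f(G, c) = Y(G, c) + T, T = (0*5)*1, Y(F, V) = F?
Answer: 431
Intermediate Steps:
W(B) = B*(-3 + B)
T = 0 (T = 0*1 = 0)
f(G, c) = G (f(G, c) = G + 0 = G)
413 + f(18, W(4)) = 413 + 18 = 431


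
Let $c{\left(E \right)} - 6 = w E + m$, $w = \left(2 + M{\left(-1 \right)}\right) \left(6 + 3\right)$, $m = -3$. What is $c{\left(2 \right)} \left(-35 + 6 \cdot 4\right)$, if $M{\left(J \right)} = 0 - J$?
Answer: $-627$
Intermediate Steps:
$M{\left(J \right)} = - J$
$w = 27$ ($w = \left(2 - -1\right) \left(6 + 3\right) = \left(2 + 1\right) 9 = 3 \cdot 9 = 27$)
$c{\left(E \right)} = 3 + 27 E$ ($c{\left(E \right)} = 6 + \left(27 E - 3\right) = 6 + \left(-3 + 27 E\right) = 3 + 27 E$)
$c{\left(2 \right)} \left(-35 + 6 \cdot 4\right) = \left(3 + 27 \cdot 2\right) \left(-35 + 6 \cdot 4\right) = \left(3 + 54\right) \left(-35 + 24\right) = 57 \left(-11\right) = -627$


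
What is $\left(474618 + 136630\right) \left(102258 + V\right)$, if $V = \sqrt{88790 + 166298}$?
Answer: $62504997984 + 2444992 \sqrt{15943} \approx 6.2814 \cdot 10^{10}$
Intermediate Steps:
$V = 4 \sqrt{15943}$ ($V = \sqrt{255088} = 4 \sqrt{15943} \approx 505.06$)
$\left(474618 + 136630\right) \left(102258 + V\right) = \left(474618 + 136630\right) \left(102258 + 4 \sqrt{15943}\right) = 611248 \left(102258 + 4 \sqrt{15943}\right) = 62504997984 + 2444992 \sqrt{15943}$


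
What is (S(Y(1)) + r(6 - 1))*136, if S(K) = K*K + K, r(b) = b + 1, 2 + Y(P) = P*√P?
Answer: 816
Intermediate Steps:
Y(P) = -2 + P^(3/2) (Y(P) = -2 + P*√P = -2 + P^(3/2))
r(b) = 1 + b
S(K) = K + K² (S(K) = K² + K = K + K²)
(S(Y(1)) + r(6 - 1))*136 = ((-2 + 1^(3/2))*(1 + (-2 + 1^(3/2))) + (1 + (6 - 1)))*136 = ((-2 + 1)*(1 + (-2 + 1)) + (1 + 5))*136 = (-(1 - 1) + 6)*136 = (-1*0 + 6)*136 = (0 + 6)*136 = 6*136 = 816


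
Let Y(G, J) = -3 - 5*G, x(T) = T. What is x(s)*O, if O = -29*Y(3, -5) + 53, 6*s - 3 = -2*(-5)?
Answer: 7475/6 ≈ 1245.8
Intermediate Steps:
s = 13/6 (s = 1/2 + (-2*(-5))/6 = 1/2 + (1/6)*10 = 1/2 + 5/3 = 13/6 ≈ 2.1667)
O = 575 (O = -29*(-3 - 5*3) + 53 = -29*(-3 - 15) + 53 = -29*(-18) + 53 = 522 + 53 = 575)
x(s)*O = (13/6)*575 = 7475/6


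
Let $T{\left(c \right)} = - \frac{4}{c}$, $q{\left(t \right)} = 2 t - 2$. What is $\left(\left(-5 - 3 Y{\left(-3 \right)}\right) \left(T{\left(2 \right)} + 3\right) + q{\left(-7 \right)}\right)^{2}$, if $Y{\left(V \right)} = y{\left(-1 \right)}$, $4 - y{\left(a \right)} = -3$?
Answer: $1764$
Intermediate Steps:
$y{\left(a \right)} = 7$ ($y{\left(a \right)} = 4 - -3 = 4 + 3 = 7$)
$Y{\left(V \right)} = 7$
$q{\left(t \right)} = -2 + 2 t$
$\left(\left(-5 - 3 Y{\left(-3 \right)}\right) \left(T{\left(2 \right)} + 3\right) + q{\left(-7 \right)}\right)^{2} = \left(\left(-5 - 21\right) \left(- \frac{4}{2} + 3\right) + \left(-2 + 2 \left(-7\right)\right)\right)^{2} = \left(\left(-5 - 21\right) \left(\left(-4\right) \frac{1}{2} + 3\right) - 16\right)^{2} = \left(- 26 \left(-2 + 3\right) - 16\right)^{2} = \left(\left(-26\right) 1 - 16\right)^{2} = \left(-26 - 16\right)^{2} = \left(-42\right)^{2} = 1764$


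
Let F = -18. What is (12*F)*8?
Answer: -1728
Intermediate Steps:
(12*F)*8 = (12*(-18))*8 = -216*8 = -1728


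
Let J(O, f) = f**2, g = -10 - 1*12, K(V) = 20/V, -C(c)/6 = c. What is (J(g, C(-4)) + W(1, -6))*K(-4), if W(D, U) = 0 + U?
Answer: -2850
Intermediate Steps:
C(c) = -6*c
W(D, U) = U
g = -22 (g = -10 - 12 = -22)
(J(g, C(-4)) + W(1, -6))*K(-4) = ((-6*(-4))**2 - 6)*(20/(-4)) = (24**2 - 6)*(20*(-1/4)) = (576 - 6)*(-5) = 570*(-5) = -2850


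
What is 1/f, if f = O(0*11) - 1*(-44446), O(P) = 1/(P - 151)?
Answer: 151/6711345 ≈ 2.2499e-5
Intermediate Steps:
O(P) = 1/(-151 + P)
f = 6711345/151 (f = 1/(-151 + 0*11) - 1*(-44446) = 1/(-151 + 0) + 44446 = 1/(-151) + 44446 = -1/151 + 44446 = 6711345/151 ≈ 44446.)
1/f = 1/(6711345/151) = 151/6711345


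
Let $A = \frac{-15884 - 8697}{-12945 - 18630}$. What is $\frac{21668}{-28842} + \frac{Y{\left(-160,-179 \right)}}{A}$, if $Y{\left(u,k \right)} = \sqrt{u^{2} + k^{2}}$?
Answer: $- \frac{10834}{14421} + \frac{31575 \sqrt{57641}}{24581} \approx 307.65$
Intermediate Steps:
$A = \frac{24581}{31575}$ ($A = - \frac{24581}{-31575} = \left(-24581\right) \left(- \frac{1}{31575}\right) = \frac{24581}{31575} \approx 0.7785$)
$Y{\left(u,k \right)} = \sqrt{k^{2} + u^{2}}$
$\frac{21668}{-28842} + \frac{Y{\left(-160,-179 \right)}}{A} = \frac{21668}{-28842} + \frac{\sqrt{\left(-179\right)^{2} + \left(-160\right)^{2}}}{\frac{24581}{31575}} = 21668 \left(- \frac{1}{28842}\right) + \sqrt{32041 + 25600} \cdot \frac{31575}{24581} = - \frac{10834}{14421} + \sqrt{57641} \cdot \frac{31575}{24581} = - \frac{10834}{14421} + \frac{31575 \sqrt{57641}}{24581}$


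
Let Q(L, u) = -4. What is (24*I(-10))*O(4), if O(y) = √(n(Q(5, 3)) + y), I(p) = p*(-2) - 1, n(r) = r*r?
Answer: 912*√5 ≈ 2039.3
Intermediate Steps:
n(r) = r²
I(p) = -1 - 2*p (I(p) = -2*p - 1 = -1 - 2*p)
O(y) = √(16 + y) (O(y) = √((-4)² + y) = √(16 + y))
(24*I(-10))*O(4) = (24*(-1 - 2*(-10)))*√(16 + 4) = (24*(-1 + 20))*√20 = (24*19)*(2*√5) = 456*(2*√5) = 912*√5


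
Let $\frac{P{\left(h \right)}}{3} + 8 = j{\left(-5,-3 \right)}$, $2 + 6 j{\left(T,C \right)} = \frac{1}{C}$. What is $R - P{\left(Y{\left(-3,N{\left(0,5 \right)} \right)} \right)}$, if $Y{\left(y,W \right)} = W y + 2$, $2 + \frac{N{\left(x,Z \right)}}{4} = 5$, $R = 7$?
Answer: $\frac{193}{6} \approx 32.167$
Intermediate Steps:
$j{\left(T,C \right)} = - \frac{1}{3} + \frac{1}{6 C}$
$N{\left(x,Z \right)} = 12$ ($N{\left(x,Z \right)} = -8 + 4 \cdot 5 = -8 + 20 = 12$)
$Y{\left(y,W \right)} = 2 + W y$
$P{\left(h \right)} = - \frac{151}{6}$ ($P{\left(h \right)} = -24 + 3 \frac{1 - -6}{6 \left(-3\right)} = -24 + 3 \cdot \frac{1}{6} \left(- \frac{1}{3}\right) \left(1 + 6\right) = -24 + 3 \cdot \frac{1}{6} \left(- \frac{1}{3}\right) 7 = -24 + 3 \left(- \frac{7}{18}\right) = -24 - \frac{7}{6} = - \frac{151}{6}$)
$R - P{\left(Y{\left(-3,N{\left(0,5 \right)} \right)} \right)} = 7 - - \frac{151}{6} = 7 + \frac{151}{6} = \frac{193}{6}$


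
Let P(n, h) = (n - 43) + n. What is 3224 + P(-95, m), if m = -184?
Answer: 2991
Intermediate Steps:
P(n, h) = -43 + 2*n (P(n, h) = (-43 + n) + n = -43 + 2*n)
3224 + P(-95, m) = 3224 + (-43 + 2*(-95)) = 3224 + (-43 - 190) = 3224 - 233 = 2991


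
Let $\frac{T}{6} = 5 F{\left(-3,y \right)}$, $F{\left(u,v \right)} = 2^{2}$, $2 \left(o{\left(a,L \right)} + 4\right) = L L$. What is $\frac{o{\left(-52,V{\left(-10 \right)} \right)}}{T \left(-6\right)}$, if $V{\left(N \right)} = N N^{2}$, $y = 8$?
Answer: $- \frac{124999}{180} \approx -694.44$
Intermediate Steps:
$V{\left(N \right)} = N^{3}$
$o{\left(a,L \right)} = -4 + \frac{L^{2}}{2}$ ($o{\left(a,L \right)} = -4 + \frac{L L}{2} = -4 + \frac{L^{2}}{2}$)
$F{\left(u,v \right)} = 4$
$T = 120$ ($T = 6 \cdot 5 \cdot 4 = 6 \cdot 20 = 120$)
$\frac{o{\left(-52,V{\left(-10 \right)} \right)}}{T \left(-6\right)} = \frac{-4 + \frac{\left(\left(-10\right)^{3}\right)^{2}}{2}}{120 \left(-6\right)} = \frac{-4 + \frac{\left(-1000\right)^{2}}{2}}{-720} = \left(-4 + \frac{1}{2} \cdot 1000000\right) \left(- \frac{1}{720}\right) = \left(-4 + 500000\right) \left(- \frac{1}{720}\right) = 499996 \left(- \frac{1}{720}\right) = - \frac{124999}{180}$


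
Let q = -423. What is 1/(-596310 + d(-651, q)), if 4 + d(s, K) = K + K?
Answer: -1/597160 ≈ -1.6746e-6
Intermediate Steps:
d(s, K) = -4 + 2*K (d(s, K) = -4 + (K + K) = -4 + 2*K)
1/(-596310 + d(-651, q)) = 1/(-596310 + (-4 + 2*(-423))) = 1/(-596310 + (-4 - 846)) = 1/(-596310 - 850) = 1/(-597160) = -1/597160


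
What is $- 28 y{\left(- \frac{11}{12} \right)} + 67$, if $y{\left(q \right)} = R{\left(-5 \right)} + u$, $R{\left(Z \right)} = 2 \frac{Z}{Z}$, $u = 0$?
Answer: $11$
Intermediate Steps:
$R{\left(Z \right)} = 2$ ($R{\left(Z \right)} = 2 \cdot 1 = 2$)
$y{\left(q \right)} = 2$ ($y{\left(q \right)} = 2 + 0 = 2$)
$- 28 y{\left(- \frac{11}{12} \right)} + 67 = \left(-28\right) 2 + 67 = -56 + 67 = 11$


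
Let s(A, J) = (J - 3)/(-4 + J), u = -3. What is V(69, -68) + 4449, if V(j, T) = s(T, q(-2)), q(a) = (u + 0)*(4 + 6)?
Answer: 151299/34 ≈ 4450.0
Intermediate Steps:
q(a) = -30 (q(a) = (-3 + 0)*(4 + 6) = -3*10 = -30)
s(A, J) = (-3 + J)/(-4 + J)
V(j, T) = 33/34 (V(j, T) = (-3 - 30)/(-4 - 30) = -33/(-34) = -1/34*(-33) = 33/34)
V(69, -68) + 4449 = 33/34 + 4449 = 151299/34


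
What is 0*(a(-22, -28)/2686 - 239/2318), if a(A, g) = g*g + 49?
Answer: 0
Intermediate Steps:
a(A, g) = 49 + g² (a(A, g) = g² + 49 = 49 + g²)
0*(a(-22, -28)/2686 - 239/2318) = 0*((49 + (-28)²)/2686 - 239/2318) = 0*((49 + 784)*(1/2686) - 239*1/2318) = 0*(833*(1/2686) - 239/2318) = 0*(49/158 - 239/2318) = 0*(18955/91561) = 0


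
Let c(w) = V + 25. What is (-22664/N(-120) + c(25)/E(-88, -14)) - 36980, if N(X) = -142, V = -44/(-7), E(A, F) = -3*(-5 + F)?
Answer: -347689801/9443 ≈ -36820.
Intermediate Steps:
E(A, F) = 15 - 3*F
V = 44/7 (V = -44*(-1/7) = 44/7 ≈ 6.2857)
c(w) = 219/7 (c(w) = 44/7 + 25 = 219/7)
(-22664/N(-120) + c(25)/E(-88, -14)) - 36980 = (-22664/(-142) + 219/(7*(15 - 3*(-14)))) - 36980 = (-22664*(-1/142) + 219/(7*(15 + 42))) - 36980 = (11332/71 + (219/7)/57) - 36980 = (11332/71 + (219/7)*(1/57)) - 36980 = (11332/71 + 73/133) - 36980 = 1512339/9443 - 36980 = -347689801/9443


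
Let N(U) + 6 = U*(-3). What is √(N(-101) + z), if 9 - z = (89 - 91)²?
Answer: √302 ≈ 17.378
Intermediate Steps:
N(U) = -6 - 3*U (N(U) = -6 + U*(-3) = -6 - 3*U)
z = 5 (z = 9 - (89 - 91)² = 9 - 1*(-2)² = 9 - 1*4 = 9 - 4 = 5)
√(N(-101) + z) = √((-6 - 3*(-101)) + 5) = √((-6 + 303) + 5) = √(297 + 5) = √302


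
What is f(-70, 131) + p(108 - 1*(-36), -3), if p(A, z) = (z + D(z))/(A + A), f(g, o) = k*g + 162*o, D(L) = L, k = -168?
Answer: 1583135/48 ≈ 32982.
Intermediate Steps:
f(g, o) = -168*g + 162*o
p(A, z) = z/A (p(A, z) = (z + z)/(A + A) = (2*z)/((2*A)) = (2*z)*(1/(2*A)) = z/A)
f(-70, 131) + p(108 - 1*(-36), -3) = (-168*(-70) + 162*131) - 3/(108 - 1*(-36)) = (11760 + 21222) - 3/(108 + 36) = 32982 - 3/144 = 32982 - 3*1/144 = 32982 - 1/48 = 1583135/48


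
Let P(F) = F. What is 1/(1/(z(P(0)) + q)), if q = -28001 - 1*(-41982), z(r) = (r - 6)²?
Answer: 14017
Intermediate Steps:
z(r) = (-6 + r)²
q = 13981 (q = -28001 + 41982 = 13981)
1/(1/(z(P(0)) + q)) = 1/(1/((-6 + 0)² + 13981)) = 1/(1/((-6)² + 13981)) = 1/(1/(36 + 13981)) = 1/(1/14017) = 14017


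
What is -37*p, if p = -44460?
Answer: 1645020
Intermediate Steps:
-37*p = -37*(-44460) = 1645020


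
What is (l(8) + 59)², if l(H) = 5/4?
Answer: 58081/16 ≈ 3630.1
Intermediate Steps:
l(H) = 5/4 (l(H) = 5*(¼) = 5/4)
(l(8) + 59)² = (5/4 + 59)² = (241/4)² = 58081/16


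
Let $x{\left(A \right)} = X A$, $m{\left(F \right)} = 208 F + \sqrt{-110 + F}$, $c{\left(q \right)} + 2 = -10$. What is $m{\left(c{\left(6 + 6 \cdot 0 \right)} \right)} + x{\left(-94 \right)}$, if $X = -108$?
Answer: $7656 + i \sqrt{122} \approx 7656.0 + 11.045 i$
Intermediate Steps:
$c{\left(q \right)} = -12$ ($c{\left(q \right)} = -2 - 10 = -12$)
$m{\left(F \right)} = \sqrt{-110 + F} + 208 F$
$x{\left(A \right)} = - 108 A$
$m{\left(c{\left(6 + 6 \cdot 0 \right)} \right)} + x{\left(-94 \right)} = \left(\sqrt{-110 - 12} + 208 \left(-12\right)\right) - -10152 = \left(\sqrt{-122} - 2496\right) + 10152 = \left(i \sqrt{122} - 2496\right) + 10152 = \left(-2496 + i \sqrt{122}\right) + 10152 = 7656 + i \sqrt{122}$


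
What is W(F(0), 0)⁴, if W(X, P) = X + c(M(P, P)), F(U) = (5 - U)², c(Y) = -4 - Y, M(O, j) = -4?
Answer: 390625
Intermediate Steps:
W(X, P) = X (W(X, P) = X + (-4 - 1*(-4)) = X + (-4 + 4) = X + 0 = X)
W(F(0), 0)⁴ = ((-5 + 0)²)⁴ = ((-5)²)⁴ = 25⁴ = 390625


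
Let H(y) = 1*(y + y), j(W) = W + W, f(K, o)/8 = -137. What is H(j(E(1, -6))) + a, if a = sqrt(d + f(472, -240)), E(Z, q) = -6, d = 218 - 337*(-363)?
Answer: -24 + sqrt(121453) ≈ 324.50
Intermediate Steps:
d = 122549 (d = 218 + 122331 = 122549)
f(K, o) = -1096 (f(K, o) = 8*(-137) = -1096)
j(W) = 2*W
H(y) = 2*y (H(y) = 1*(2*y) = 2*y)
a = sqrt(121453) (a = sqrt(122549 - 1096) = sqrt(121453) ≈ 348.50)
H(j(E(1, -6))) + a = 2*(2*(-6)) + sqrt(121453) = 2*(-12) + sqrt(121453) = -24 + sqrt(121453)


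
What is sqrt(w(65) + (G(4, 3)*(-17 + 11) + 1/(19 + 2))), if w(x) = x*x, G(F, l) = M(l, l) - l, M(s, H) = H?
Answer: sqrt(1863246)/21 ≈ 65.000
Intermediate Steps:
G(F, l) = 0 (G(F, l) = l - l = 0)
w(x) = x**2
sqrt(w(65) + (G(4, 3)*(-17 + 11) + 1/(19 + 2))) = sqrt(65**2 + (0*(-17 + 11) + 1/(19 + 2))) = sqrt(4225 + (0*(-6) + 1/21)) = sqrt(4225 + (0 + 1/21)) = sqrt(4225 + 1/21) = sqrt(88726/21) = sqrt(1863246)/21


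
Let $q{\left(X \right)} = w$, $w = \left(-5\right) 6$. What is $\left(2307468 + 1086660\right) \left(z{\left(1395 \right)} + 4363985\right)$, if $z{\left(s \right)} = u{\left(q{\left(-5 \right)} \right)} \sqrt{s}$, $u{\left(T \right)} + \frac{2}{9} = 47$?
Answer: $14811923680080 + 476309296 \sqrt{155} \approx 1.4818 \cdot 10^{13}$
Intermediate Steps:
$w = -30$
$q{\left(X \right)} = -30$
$u{\left(T \right)} = \frac{421}{9}$ ($u{\left(T \right)} = - \frac{2}{9} + 47 = \frac{421}{9}$)
$z{\left(s \right)} = \frac{421 \sqrt{s}}{9}$
$\left(2307468 + 1086660\right) \left(z{\left(1395 \right)} + 4363985\right) = \left(2307468 + 1086660\right) \left(\frac{421 \sqrt{1395}}{9} + 4363985\right) = 3394128 \left(\frac{421 \cdot 3 \sqrt{155}}{9} + 4363985\right) = 3394128 \left(\frac{421 \sqrt{155}}{3} + 4363985\right) = 3394128 \left(4363985 + \frac{421 \sqrt{155}}{3}\right) = 14811923680080 + 476309296 \sqrt{155}$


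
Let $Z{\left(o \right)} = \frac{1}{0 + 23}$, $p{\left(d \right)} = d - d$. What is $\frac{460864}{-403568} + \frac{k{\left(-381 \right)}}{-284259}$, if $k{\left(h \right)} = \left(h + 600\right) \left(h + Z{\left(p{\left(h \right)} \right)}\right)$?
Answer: $- \frac{46639817878}{54968963137} \approx -0.84848$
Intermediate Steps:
$p{\left(d \right)} = 0$
$Z{\left(o \right)} = \frac{1}{23}$
$k{\left(h \right)} = \left(600 + h\right) \left(\frac{1}{23} + h\right)$ ($k{\left(h \right)} = \left(h + 600\right) \left(h + \frac{1}{23}\right) = \left(600 + h\right) \left(\frac{1}{23} + h\right)$)
$\frac{460864}{-403568} + \frac{k{\left(-381 \right)}}{-284259} = \frac{460864}{-403568} + \frac{\frac{600}{23} + \left(-381\right)^{2} + \frac{13801}{23} \left(-381\right)}{-284259} = 460864 \left(- \frac{1}{403568}\right) + \left(\frac{600}{23} + 145161 - \frac{5258181}{23}\right) \left(- \frac{1}{284259}\right) = - \frac{28804}{25223} - - \frac{639626}{2179319} = - \frac{28804}{25223} + \frac{639626}{2179319} = - \frac{46639817878}{54968963137}$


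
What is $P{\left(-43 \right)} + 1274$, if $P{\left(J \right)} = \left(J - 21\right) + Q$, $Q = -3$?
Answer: $1207$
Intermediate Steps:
$P{\left(J \right)} = -24 + J$ ($P{\left(J \right)} = \left(J - 21\right) - 3 = \left(-21 + J\right) - 3 = -24 + J$)
$P{\left(-43 \right)} + 1274 = \left(-24 - 43\right) + 1274 = -67 + 1274 = 1207$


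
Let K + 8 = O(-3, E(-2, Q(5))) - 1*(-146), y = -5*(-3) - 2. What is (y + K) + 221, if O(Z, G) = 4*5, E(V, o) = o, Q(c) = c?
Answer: 392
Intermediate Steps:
y = 13 (y = 15 - 2 = 13)
O(Z, G) = 20
K = 158 (K = -8 + (20 - 1*(-146)) = -8 + (20 + 146) = -8 + 166 = 158)
(y + K) + 221 = (13 + 158) + 221 = 171 + 221 = 392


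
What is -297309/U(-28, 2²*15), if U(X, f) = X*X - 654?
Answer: -297309/130 ≈ -2287.0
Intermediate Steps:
U(X, f) = -654 + X² (U(X, f) = X² - 654 = -654 + X²)
-297309/U(-28, 2²*15) = -297309/(-654 + (-28)²) = -297309/(-654 + 784) = -297309/130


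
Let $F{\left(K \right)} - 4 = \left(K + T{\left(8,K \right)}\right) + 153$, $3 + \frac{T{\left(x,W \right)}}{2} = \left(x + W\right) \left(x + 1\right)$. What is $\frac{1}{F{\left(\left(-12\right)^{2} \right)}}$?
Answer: $\frac{1}{3031} \approx 0.00032992$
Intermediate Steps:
$T{\left(x,W \right)} = -6 + 2 \left(1 + x\right) \left(W + x\right)$ ($T{\left(x,W \right)} = -6 + 2 \left(x + W\right) \left(x + 1\right) = -6 + 2 \left(W + x\right) \left(1 + x\right) = -6 + 2 \left(1 + x\right) \left(W + x\right)$)
$F{\left(K \right)} = 295 + 19 K$ ($F{\left(K \right)} = 4 + \left(\left(K + \left(-6 + 2 K + 2 \cdot 8 + 2 \cdot 8^{2} + 2 K 8\right)\right) + 153\right) = 4 + \left(\left(K + \left(-6 + 2 K + 16 + 2 \cdot 64 + 16 K\right)\right) + 153\right) = 4 + \left(\left(K + \left(-6 + 2 K + 16 + 128 + 16 K\right)\right) + 153\right) = 4 + \left(\left(K + \left(138 + 18 K\right)\right) + 153\right) = 4 + \left(\left(138 + 19 K\right) + 153\right) = 4 + \left(291 + 19 K\right) = 295 + 19 K$)
$\frac{1}{F{\left(\left(-12\right)^{2} \right)}} = \frac{1}{295 + 19 \left(-12\right)^{2}} = \frac{1}{295 + 19 \cdot 144} = \frac{1}{295 + 2736} = \frac{1}{3031}$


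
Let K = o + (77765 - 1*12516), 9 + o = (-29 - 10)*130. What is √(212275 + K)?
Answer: √272445 ≈ 521.96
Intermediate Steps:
o = -5079 (o = -9 + (-29 - 10)*130 = -9 - 39*130 = -9 - 5070 = -5079)
K = 60170 (K = -5079 + (77765 - 1*12516) = -5079 + (77765 - 12516) = -5079 + 65249 = 60170)
√(212275 + K) = √(212275 + 60170) = √272445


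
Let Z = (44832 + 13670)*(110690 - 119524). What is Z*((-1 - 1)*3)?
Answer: 3100840008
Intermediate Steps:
Z = -516806668 (Z = 58502*(-8834) = -516806668)
Z*((-1 - 1)*3) = -516806668*(-1 - 1)*3 = -(-1033613336)*3 = -516806668*(-6) = 3100840008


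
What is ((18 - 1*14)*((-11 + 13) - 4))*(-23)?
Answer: 184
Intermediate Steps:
((18 - 1*14)*((-11 + 13) - 4))*(-23) = ((18 - 14)*(2 - 4))*(-23) = (4*(-2))*(-23) = -8*(-23) = 184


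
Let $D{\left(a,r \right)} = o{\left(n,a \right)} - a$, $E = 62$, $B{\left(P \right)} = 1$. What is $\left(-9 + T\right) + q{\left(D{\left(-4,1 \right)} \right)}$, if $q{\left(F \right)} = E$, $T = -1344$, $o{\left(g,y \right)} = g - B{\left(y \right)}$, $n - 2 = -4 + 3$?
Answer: $-1291$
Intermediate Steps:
$n = 1$ ($n = 2 + \left(-4 + 3\right) = 2 - 1 = 1$)
$o{\left(g,y \right)} = -1 + g$ ($o{\left(g,y \right)} = g - 1 = -1 + g$)
$D{\left(a,r \right)} = - a$ ($D{\left(a,r \right)} = \left(-1 + 1\right) - a = 0 - a = - a$)
$q{\left(F \right)} = 62$
$\left(-9 + T\right) + q{\left(D{\left(-4,1 \right)} \right)} = \left(-9 - 1344\right) + 62 = -1353 + 62 = -1291$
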